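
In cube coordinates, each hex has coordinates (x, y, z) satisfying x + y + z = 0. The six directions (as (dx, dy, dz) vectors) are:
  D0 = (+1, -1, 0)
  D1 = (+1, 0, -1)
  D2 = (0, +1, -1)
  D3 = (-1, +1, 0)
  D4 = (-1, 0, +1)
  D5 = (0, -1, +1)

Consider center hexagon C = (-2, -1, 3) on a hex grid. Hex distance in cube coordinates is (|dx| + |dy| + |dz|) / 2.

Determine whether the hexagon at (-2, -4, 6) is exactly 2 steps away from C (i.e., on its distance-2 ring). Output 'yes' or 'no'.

|px - cx| = |-2 - (-2)| = 0
|py - cy| = |-4 - (-1)| = 3
|pz - cz| = |6 - 3| = 3
distance = (0+3+3)/2 = 6/2 = 3
radius = 2; distance != radius -> no

Answer: no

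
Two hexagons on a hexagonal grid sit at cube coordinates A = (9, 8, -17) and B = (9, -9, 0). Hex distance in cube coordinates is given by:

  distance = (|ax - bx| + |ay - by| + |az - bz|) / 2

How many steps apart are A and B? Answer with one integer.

|ax - bx| = |9 - 9| = 0
|ay - by| = |8 - (-9)| = 17
|az - bz| = |-17 - 0| = 17
distance = (0 + 17 + 17) / 2 = 34 / 2 = 17

Answer: 17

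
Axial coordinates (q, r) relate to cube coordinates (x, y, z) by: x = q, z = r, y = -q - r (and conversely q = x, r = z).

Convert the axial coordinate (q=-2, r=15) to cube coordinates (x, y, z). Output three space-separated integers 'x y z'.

x = q = -2
z = r = 15
y = -x - z = -(-2) - (15) = -13

Answer: -2 -13 15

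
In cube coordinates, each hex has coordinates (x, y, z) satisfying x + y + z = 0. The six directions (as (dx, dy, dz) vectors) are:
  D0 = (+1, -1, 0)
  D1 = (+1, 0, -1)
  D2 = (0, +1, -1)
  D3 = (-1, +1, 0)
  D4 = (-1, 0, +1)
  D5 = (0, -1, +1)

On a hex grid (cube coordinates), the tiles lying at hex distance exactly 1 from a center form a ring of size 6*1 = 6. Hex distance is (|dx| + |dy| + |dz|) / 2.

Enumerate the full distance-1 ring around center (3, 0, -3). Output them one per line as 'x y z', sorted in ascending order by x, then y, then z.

Answer: 2 0 -2
2 1 -3
3 -1 -2
3 1 -4
4 -1 -3
4 0 -4

Derivation:
Walk ring at distance 1 from (3, 0, -3):
Start at center + D4*1 = (2, 0, -2)
  hex 0: (2, 0, -2)
  hex 1: (3, -1, -2)
  hex 2: (4, -1, -3)
  hex 3: (4, 0, -4)
  hex 4: (3, 1, -4)
  hex 5: (2, 1, -3)
Sorted: 6 hexes.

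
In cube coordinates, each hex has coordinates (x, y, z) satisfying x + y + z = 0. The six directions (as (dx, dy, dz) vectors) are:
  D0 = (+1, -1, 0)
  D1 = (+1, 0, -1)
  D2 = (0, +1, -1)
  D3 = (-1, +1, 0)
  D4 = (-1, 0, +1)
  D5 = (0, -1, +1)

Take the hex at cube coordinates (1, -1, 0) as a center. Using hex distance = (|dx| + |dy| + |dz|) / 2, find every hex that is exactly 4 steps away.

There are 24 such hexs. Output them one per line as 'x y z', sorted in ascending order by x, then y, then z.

Walk ring at distance 4 from (1, -1, 0):
Start at center + D4*4 = (-3, -1, 4)
  hex 0: (-3, -1, 4)
  hex 1: (-2, -2, 4)
  hex 2: (-1, -3, 4)
  hex 3: (0, -4, 4)
  hex 4: (1, -5, 4)
  hex 5: (2, -5, 3)
  hex 6: (3, -5, 2)
  hex 7: (4, -5, 1)
  hex 8: (5, -5, 0)
  hex 9: (5, -4, -1)
  hex 10: (5, -3, -2)
  hex 11: (5, -2, -3)
  hex 12: (5, -1, -4)
  hex 13: (4, 0, -4)
  hex 14: (3, 1, -4)
  hex 15: (2, 2, -4)
  hex 16: (1, 3, -4)
  hex 17: (0, 3, -3)
  hex 18: (-1, 3, -2)
  hex 19: (-2, 3, -1)
  hex 20: (-3, 3, 0)
  hex 21: (-3, 2, 1)
  hex 22: (-3, 1, 2)
  hex 23: (-3, 0, 3)
Sorted: 24 hexes.

Answer: -3 -1 4
-3 0 3
-3 1 2
-3 2 1
-3 3 0
-2 -2 4
-2 3 -1
-1 -3 4
-1 3 -2
0 -4 4
0 3 -3
1 -5 4
1 3 -4
2 -5 3
2 2 -4
3 -5 2
3 1 -4
4 -5 1
4 0 -4
5 -5 0
5 -4 -1
5 -3 -2
5 -2 -3
5 -1 -4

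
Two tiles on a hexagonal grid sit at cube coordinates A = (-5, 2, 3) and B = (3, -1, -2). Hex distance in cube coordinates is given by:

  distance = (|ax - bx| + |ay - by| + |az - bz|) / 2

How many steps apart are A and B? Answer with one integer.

|ax - bx| = |-5 - 3| = 8
|ay - by| = |2 - (-1)| = 3
|az - bz| = |3 - (-2)| = 5
distance = (8 + 3 + 5) / 2 = 16 / 2 = 8

Answer: 8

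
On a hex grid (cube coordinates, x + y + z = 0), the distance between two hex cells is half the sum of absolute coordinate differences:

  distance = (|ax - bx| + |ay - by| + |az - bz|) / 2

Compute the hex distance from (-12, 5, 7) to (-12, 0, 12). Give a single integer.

|ax - bx| = |-12 - (-12)| = 0
|ay - by| = |5 - 0| = 5
|az - bz| = |7 - 12| = 5
distance = (0 + 5 + 5) / 2 = 10 / 2 = 5

Answer: 5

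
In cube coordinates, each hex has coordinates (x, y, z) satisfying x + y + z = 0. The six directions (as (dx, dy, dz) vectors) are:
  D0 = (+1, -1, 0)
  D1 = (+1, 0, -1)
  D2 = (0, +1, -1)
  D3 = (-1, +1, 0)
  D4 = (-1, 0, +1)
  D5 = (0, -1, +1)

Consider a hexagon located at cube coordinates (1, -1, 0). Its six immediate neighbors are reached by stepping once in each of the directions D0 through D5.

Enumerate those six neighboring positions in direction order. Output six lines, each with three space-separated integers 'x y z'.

Center: (1, -1, 0). Add each direction:
  D0: (1, -1, 0) + (1, -1, 0) = (2, -2, 0)
  D1: (1, -1, 0) + (1, 0, -1) = (2, -1, -1)
  D2: (1, -1, 0) + (0, 1, -1) = (1, 0, -1)
  D3: (1, -1, 0) + (-1, 1, 0) = (0, 0, 0)
  D4: (1, -1, 0) + (-1, 0, 1) = (0, -1, 1)
  D5: (1, -1, 0) + (0, -1, 1) = (1, -2, 1)

Answer: 2 -2 0
2 -1 -1
1 0 -1
0 0 0
0 -1 1
1 -2 1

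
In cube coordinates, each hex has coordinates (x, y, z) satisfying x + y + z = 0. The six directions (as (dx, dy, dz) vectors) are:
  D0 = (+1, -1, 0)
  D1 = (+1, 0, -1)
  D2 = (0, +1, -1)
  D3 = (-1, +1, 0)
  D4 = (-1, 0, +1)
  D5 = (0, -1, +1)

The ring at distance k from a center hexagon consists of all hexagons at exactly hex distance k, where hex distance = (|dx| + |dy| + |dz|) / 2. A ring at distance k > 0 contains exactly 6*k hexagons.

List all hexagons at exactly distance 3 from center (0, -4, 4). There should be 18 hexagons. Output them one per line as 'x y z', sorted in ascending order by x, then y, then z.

Answer: -3 -4 7
-3 -3 6
-3 -2 5
-3 -1 4
-2 -5 7
-2 -1 3
-1 -6 7
-1 -1 2
0 -7 7
0 -1 1
1 -7 6
1 -2 1
2 -7 5
2 -3 1
3 -7 4
3 -6 3
3 -5 2
3 -4 1

Derivation:
Walk ring at distance 3 from (0, -4, 4):
Start at center + D4*3 = (-3, -4, 7)
  hex 0: (-3, -4, 7)
  hex 1: (-2, -5, 7)
  hex 2: (-1, -6, 7)
  hex 3: (0, -7, 7)
  hex 4: (1, -7, 6)
  hex 5: (2, -7, 5)
  hex 6: (3, -7, 4)
  hex 7: (3, -6, 3)
  hex 8: (3, -5, 2)
  hex 9: (3, -4, 1)
  hex 10: (2, -3, 1)
  hex 11: (1, -2, 1)
  hex 12: (0, -1, 1)
  hex 13: (-1, -1, 2)
  hex 14: (-2, -1, 3)
  hex 15: (-3, -1, 4)
  hex 16: (-3, -2, 5)
  hex 17: (-3, -3, 6)
Sorted: 18 hexes.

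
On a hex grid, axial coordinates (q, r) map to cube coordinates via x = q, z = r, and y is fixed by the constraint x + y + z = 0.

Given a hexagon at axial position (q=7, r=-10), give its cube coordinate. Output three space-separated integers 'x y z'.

x = q = 7
z = r = -10
y = -x - z = -(7) - (-10) = 3

Answer: 7 3 -10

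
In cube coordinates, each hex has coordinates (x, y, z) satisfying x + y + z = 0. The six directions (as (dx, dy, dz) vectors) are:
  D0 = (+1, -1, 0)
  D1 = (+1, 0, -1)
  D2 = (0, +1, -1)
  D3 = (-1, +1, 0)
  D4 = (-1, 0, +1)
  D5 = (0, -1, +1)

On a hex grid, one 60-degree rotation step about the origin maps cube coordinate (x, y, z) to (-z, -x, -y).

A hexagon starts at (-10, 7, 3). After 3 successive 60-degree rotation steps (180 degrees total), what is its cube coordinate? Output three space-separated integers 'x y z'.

Answer: 10 -7 -3

Derivation:
Start: (-10, 7, 3)
Step 1: (-10, 7, 3) -> (-(3), -(-10), -(7)) = (-3, 10, -7)
Step 2: (-3, 10, -7) -> (-(-7), -(-3), -(10)) = (7, 3, -10)
Step 3: (7, 3, -10) -> (-(-10), -(7), -(3)) = (10, -7, -3)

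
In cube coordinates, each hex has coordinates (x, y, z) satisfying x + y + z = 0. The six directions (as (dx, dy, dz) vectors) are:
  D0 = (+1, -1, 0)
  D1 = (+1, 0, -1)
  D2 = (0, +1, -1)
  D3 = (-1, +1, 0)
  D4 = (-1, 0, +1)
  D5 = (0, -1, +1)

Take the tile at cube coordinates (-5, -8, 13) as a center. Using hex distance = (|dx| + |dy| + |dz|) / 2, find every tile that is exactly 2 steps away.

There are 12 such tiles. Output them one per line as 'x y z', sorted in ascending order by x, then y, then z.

Answer: -7 -8 15
-7 -7 14
-7 -6 13
-6 -9 15
-6 -6 12
-5 -10 15
-5 -6 11
-4 -10 14
-4 -7 11
-3 -10 13
-3 -9 12
-3 -8 11

Derivation:
Walk ring at distance 2 from (-5, -8, 13):
Start at center + D4*2 = (-7, -8, 15)
  hex 0: (-7, -8, 15)
  hex 1: (-6, -9, 15)
  hex 2: (-5, -10, 15)
  hex 3: (-4, -10, 14)
  hex 4: (-3, -10, 13)
  hex 5: (-3, -9, 12)
  hex 6: (-3, -8, 11)
  hex 7: (-4, -7, 11)
  hex 8: (-5, -6, 11)
  hex 9: (-6, -6, 12)
  hex 10: (-7, -6, 13)
  hex 11: (-7, -7, 14)
Sorted: 12 hexes.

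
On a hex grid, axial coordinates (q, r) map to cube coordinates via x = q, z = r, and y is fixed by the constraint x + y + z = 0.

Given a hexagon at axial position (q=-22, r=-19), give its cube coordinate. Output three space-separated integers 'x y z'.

x = q = -22
z = r = -19
y = -x - z = -(-22) - (-19) = 41

Answer: -22 41 -19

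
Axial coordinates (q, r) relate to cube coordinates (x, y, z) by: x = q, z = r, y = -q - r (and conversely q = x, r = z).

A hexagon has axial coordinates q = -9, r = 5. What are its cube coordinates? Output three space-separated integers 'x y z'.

Answer: -9 4 5

Derivation:
x = q = -9
z = r = 5
y = -x - z = -(-9) - (5) = 4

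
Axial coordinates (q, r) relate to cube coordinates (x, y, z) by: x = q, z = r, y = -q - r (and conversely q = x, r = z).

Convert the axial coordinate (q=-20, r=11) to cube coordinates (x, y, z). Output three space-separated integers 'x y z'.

x = q = -20
z = r = 11
y = -x - z = -(-20) - (11) = 9

Answer: -20 9 11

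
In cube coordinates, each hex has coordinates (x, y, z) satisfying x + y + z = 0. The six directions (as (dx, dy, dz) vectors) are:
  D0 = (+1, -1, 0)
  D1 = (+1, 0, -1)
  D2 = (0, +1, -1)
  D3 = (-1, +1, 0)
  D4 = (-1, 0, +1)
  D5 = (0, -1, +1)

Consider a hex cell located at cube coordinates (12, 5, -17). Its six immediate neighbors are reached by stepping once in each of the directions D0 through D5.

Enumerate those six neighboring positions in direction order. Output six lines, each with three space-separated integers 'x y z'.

Center: (12, 5, -17). Add each direction:
  D0: (12, 5, -17) + (1, -1, 0) = (13, 4, -17)
  D1: (12, 5, -17) + (1, 0, -1) = (13, 5, -18)
  D2: (12, 5, -17) + (0, 1, -1) = (12, 6, -18)
  D3: (12, 5, -17) + (-1, 1, 0) = (11, 6, -17)
  D4: (12, 5, -17) + (-1, 0, 1) = (11, 5, -16)
  D5: (12, 5, -17) + (0, -1, 1) = (12, 4, -16)

Answer: 13 4 -17
13 5 -18
12 6 -18
11 6 -17
11 5 -16
12 4 -16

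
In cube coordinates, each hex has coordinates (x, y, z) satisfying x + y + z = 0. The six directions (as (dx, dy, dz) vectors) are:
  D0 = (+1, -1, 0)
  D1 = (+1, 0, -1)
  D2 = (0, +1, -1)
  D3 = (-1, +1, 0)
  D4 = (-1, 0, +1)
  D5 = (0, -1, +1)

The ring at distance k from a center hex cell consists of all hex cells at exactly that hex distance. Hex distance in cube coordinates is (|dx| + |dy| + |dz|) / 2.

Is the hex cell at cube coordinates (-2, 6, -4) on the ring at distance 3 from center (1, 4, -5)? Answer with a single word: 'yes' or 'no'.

|px - cx| = |-2 - 1| = 3
|py - cy| = |6 - 4| = 2
|pz - cz| = |-4 - (-5)| = 1
distance = (3+2+1)/2 = 6/2 = 3
radius = 3; distance == radius -> yes

Answer: yes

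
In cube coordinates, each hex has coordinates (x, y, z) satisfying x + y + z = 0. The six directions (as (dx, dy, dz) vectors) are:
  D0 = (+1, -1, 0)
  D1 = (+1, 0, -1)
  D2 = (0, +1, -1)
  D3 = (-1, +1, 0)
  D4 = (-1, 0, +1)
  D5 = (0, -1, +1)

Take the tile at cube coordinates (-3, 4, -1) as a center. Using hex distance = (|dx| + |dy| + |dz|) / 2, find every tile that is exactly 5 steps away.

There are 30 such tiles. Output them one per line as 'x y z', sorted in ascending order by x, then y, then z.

Walk ring at distance 5 from (-3, 4, -1):
Start at center + D4*5 = (-8, 4, 4)
  hex 0: (-8, 4, 4)
  hex 1: (-7, 3, 4)
  hex 2: (-6, 2, 4)
  hex 3: (-5, 1, 4)
  hex 4: (-4, 0, 4)
  hex 5: (-3, -1, 4)
  hex 6: (-2, -1, 3)
  hex 7: (-1, -1, 2)
  hex 8: (0, -1, 1)
  hex 9: (1, -1, 0)
  hex 10: (2, -1, -1)
  hex 11: (2, 0, -2)
  hex 12: (2, 1, -3)
  hex 13: (2, 2, -4)
  hex 14: (2, 3, -5)
  hex 15: (2, 4, -6)
  hex 16: (1, 5, -6)
  hex 17: (0, 6, -6)
  hex 18: (-1, 7, -6)
  hex 19: (-2, 8, -6)
  hex 20: (-3, 9, -6)
  hex 21: (-4, 9, -5)
  hex 22: (-5, 9, -4)
  hex 23: (-6, 9, -3)
  hex 24: (-7, 9, -2)
  hex 25: (-8, 9, -1)
  hex 26: (-8, 8, 0)
  hex 27: (-8, 7, 1)
  hex 28: (-8, 6, 2)
  hex 29: (-8, 5, 3)
Sorted: 30 hexes.

Answer: -8 4 4
-8 5 3
-8 6 2
-8 7 1
-8 8 0
-8 9 -1
-7 3 4
-7 9 -2
-6 2 4
-6 9 -3
-5 1 4
-5 9 -4
-4 0 4
-4 9 -5
-3 -1 4
-3 9 -6
-2 -1 3
-2 8 -6
-1 -1 2
-1 7 -6
0 -1 1
0 6 -6
1 -1 0
1 5 -6
2 -1 -1
2 0 -2
2 1 -3
2 2 -4
2 3 -5
2 4 -6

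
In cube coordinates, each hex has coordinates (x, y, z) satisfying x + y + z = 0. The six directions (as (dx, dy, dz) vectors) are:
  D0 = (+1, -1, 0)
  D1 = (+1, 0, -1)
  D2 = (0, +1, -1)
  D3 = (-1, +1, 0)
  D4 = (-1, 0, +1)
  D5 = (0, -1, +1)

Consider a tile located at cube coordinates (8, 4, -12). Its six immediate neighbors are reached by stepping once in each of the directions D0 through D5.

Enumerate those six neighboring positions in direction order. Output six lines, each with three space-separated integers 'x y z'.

Answer: 9 3 -12
9 4 -13
8 5 -13
7 5 -12
7 4 -11
8 3 -11

Derivation:
Center: (8, 4, -12). Add each direction:
  D0: (8, 4, -12) + (1, -1, 0) = (9, 3, -12)
  D1: (8, 4, -12) + (1, 0, -1) = (9, 4, -13)
  D2: (8, 4, -12) + (0, 1, -1) = (8, 5, -13)
  D3: (8, 4, -12) + (-1, 1, 0) = (7, 5, -12)
  D4: (8, 4, -12) + (-1, 0, 1) = (7, 4, -11)
  D5: (8, 4, -12) + (0, -1, 1) = (8, 3, -11)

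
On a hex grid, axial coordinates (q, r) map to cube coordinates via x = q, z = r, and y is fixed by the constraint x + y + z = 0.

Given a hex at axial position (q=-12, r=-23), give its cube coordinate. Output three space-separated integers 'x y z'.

x = q = -12
z = r = -23
y = -x - z = -(-12) - (-23) = 35

Answer: -12 35 -23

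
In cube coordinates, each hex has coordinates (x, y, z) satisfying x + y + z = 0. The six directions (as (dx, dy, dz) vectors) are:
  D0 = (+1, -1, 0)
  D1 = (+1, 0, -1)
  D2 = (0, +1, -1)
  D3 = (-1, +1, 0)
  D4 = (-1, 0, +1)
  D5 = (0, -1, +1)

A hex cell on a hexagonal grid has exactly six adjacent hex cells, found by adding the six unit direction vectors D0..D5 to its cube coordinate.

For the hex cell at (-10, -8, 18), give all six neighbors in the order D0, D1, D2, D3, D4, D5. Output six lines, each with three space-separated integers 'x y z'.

Answer: -9 -9 18
-9 -8 17
-10 -7 17
-11 -7 18
-11 -8 19
-10 -9 19

Derivation:
Center: (-10, -8, 18). Add each direction:
  D0: (-10, -8, 18) + (1, -1, 0) = (-9, -9, 18)
  D1: (-10, -8, 18) + (1, 0, -1) = (-9, -8, 17)
  D2: (-10, -8, 18) + (0, 1, -1) = (-10, -7, 17)
  D3: (-10, -8, 18) + (-1, 1, 0) = (-11, -7, 18)
  D4: (-10, -8, 18) + (-1, 0, 1) = (-11, -8, 19)
  D5: (-10, -8, 18) + (0, -1, 1) = (-10, -9, 19)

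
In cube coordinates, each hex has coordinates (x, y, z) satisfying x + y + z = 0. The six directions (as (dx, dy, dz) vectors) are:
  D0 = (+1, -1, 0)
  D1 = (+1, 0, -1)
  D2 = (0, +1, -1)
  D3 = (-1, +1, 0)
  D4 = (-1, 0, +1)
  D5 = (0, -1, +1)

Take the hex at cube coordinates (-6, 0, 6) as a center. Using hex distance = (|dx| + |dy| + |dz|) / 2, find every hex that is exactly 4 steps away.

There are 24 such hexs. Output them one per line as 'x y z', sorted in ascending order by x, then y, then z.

Answer: -10 0 10
-10 1 9
-10 2 8
-10 3 7
-10 4 6
-9 -1 10
-9 4 5
-8 -2 10
-8 4 4
-7 -3 10
-7 4 3
-6 -4 10
-6 4 2
-5 -4 9
-5 3 2
-4 -4 8
-4 2 2
-3 -4 7
-3 1 2
-2 -4 6
-2 -3 5
-2 -2 4
-2 -1 3
-2 0 2

Derivation:
Walk ring at distance 4 from (-6, 0, 6):
Start at center + D4*4 = (-10, 0, 10)
  hex 0: (-10, 0, 10)
  hex 1: (-9, -1, 10)
  hex 2: (-8, -2, 10)
  hex 3: (-7, -3, 10)
  hex 4: (-6, -4, 10)
  hex 5: (-5, -4, 9)
  hex 6: (-4, -4, 8)
  hex 7: (-3, -4, 7)
  hex 8: (-2, -4, 6)
  hex 9: (-2, -3, 5)
  hex 10: (-2, -2, 4)
  hex 11: (-2, -1, 3)
  hex 12: (-2, 0, 2)
  hex 13: (-3, 1, 2)
  hex 14: (-4, 2, 2)
  hex 15: (-5, 3, 2)
  hex 16: (-6, 4, 2)
  hex 17: (-7, 4, 3)
  hex 18: (-8, 4, 4)
  hex 19: (-9, 4, 5)
  hex 20: (-10, 4, 6)
  hex 21: (-10, 3, 7)
  hex 22: (-10, 2, 8)
  hex 23: (-10, 1, 9)
Sorted: 24 hexes.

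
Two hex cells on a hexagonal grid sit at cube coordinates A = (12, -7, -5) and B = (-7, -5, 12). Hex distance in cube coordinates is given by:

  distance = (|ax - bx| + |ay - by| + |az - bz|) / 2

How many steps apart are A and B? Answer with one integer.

Answer: 19

Derivation:
|ax - bx| = |12 - (-7)| = 19
|ay - by| = |-7 - (-5)| = 2
|az - bz| = |-5 - 12| = 17
distance = (19 + 2 + 17) / 2 = 38 / 2 = 19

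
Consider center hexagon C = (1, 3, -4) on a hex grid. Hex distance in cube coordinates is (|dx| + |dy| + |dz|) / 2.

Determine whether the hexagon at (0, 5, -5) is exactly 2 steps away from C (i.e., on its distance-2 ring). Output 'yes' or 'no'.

Answer: yes

Derivation:
|px - cx| = |0 - 1| = 1
|py - cy| = |5 - 3| = 2
|pz - cz| = |-5 - (-4)| = 1
distance = (1+2+1)/2 = 4/2 = 2
radius = 2; distance == radius -> yes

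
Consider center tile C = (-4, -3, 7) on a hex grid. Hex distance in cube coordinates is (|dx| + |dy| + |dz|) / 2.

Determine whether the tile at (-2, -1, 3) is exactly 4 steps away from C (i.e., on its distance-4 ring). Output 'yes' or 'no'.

|px - cx| = |-2 - (-4)| = 2
|py - cy| = |-1 - (-3)| = 2
|pz - cz| = |3 - 7| = 4
distance = (2+2+4)/2 = 8/2 = 4
radius = 4; distance == radius -> yes

Answer: yes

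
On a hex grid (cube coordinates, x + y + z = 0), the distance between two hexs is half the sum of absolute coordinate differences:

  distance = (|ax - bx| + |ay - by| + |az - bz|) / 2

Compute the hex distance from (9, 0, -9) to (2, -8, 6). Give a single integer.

Answer: 15

Derivation:
|ax - bx| = |9 - 2| = 7
|ay - by| = |0 - (-8)| = 8
|az - bz| = |-9 - 6| = 15
distance = (7 + 8 + 15) / 2 = 30 / 2 = 15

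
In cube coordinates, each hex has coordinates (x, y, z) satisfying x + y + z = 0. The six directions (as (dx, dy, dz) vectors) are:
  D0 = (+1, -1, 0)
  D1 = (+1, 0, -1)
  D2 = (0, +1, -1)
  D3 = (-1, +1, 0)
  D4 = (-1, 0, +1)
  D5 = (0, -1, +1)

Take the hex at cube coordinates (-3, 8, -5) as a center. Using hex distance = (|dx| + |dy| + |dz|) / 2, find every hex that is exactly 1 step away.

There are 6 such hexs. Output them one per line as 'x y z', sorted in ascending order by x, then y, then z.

Answer: -4 8 -4
-4 9 -5
-3 7 -4
-3 9 -6
-2 7 -5
-2 8 -6

Derivation:
Walk ring at distance 1 from (-3, 8, -5):
Start at center + D4*1 = (-4, 8, -4)
  hex 0: (-4, 8, -4)
  hex 1: (-3, 7, -4)
  hex 2: (-2, 7, -5)
  hex 3: (-2, 8, -6)
  hex 4: (-3, 9, -6)
  hex 5: (-4, 9, -5)
Sorted: 6 hexes.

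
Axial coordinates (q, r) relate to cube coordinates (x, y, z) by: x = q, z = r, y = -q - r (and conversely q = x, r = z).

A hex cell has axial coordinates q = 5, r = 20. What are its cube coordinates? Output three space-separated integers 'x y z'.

x = q = 5
z = r = 20
y = -x - z = -(5) - (20) = -25

Answer: 5 -25 20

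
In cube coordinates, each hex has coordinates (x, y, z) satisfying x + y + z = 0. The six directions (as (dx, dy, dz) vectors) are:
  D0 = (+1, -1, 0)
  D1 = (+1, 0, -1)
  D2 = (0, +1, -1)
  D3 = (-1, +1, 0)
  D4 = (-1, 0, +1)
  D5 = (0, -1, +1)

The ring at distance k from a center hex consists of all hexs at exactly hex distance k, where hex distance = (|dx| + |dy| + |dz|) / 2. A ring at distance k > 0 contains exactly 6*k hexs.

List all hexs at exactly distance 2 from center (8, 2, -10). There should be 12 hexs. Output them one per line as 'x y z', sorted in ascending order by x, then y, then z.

Answer: 6 2 -8
6 3 -9
6 4 -10
7 1 -8
7 4 -11
8 0 -8
8 4 -12
9 0 -9
9 3 -12
10 0 -10
10 1 -11
10 2 -12

Derivation:
Walk ring at distance 2 from (8, 2, -10):
Start at center + D4*2 = (6, 2, -8)
  hex 0: (6, 2, -8)
  hex 1: (7, 1, -8)
  hex 2: (8, 0, -8)
  hex 3: (9, 0, -9)
  hex 4: (10, 0, -10)
  hex 5: (10, 1, -11)
  hex 6: (10, 2, -12)
  hex 7: (9, 3, -12)
  hex 8: (8, 4, -12)
  hex 9: (7, 4, -11)
  hex 10: (6, 4, -10)
  hex 11: (6, 3, -9)
Sorted: 12 hexes.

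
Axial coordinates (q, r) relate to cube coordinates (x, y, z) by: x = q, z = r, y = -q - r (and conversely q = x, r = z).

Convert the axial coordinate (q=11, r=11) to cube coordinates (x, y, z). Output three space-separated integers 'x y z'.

x = q = 11
z = r = 11
y = -x - z = -(11) - (11) = -22

Answer: 11 -22 11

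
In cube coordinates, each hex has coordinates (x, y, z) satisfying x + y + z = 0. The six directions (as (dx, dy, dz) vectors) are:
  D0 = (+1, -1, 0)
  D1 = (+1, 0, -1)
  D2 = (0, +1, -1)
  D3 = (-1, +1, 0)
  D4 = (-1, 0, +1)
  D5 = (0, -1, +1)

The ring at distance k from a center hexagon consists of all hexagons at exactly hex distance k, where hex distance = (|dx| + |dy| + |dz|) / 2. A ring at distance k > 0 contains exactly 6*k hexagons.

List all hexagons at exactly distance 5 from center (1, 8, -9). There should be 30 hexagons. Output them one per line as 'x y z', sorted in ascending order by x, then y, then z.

Answer: -4 8 -4
-4 9 -5
-4 10 -6
-4 11 -7
-4 12 -8
-4 13 -9
-3 7 -4
-3 13 -10
-2 6 -4
-2 13 -11
-1 5 -4
-1 13 -12
0 4 -4
0 13 -13
1 3 -4
1 13 -14
2 3 -5
2 12 -14
3 3 -6
3 11 -14
4 3 -7
4 10 -14
5 3 -8
5 9 -14
6 3 -9
6 4 -10
6 5 -11
6 6 -12
6 7 -13
6 8 -14

Derivation:
Walk ring at distance 5 from (1, 8, -9):
Start at center + D4*5 = (-4, 8, -4)
  hex 0: (-4, 8, -4)
  hex 1: (-3, 7, -4)
  hex 2: (-2, 6, -4)
  hex 3: (-1, 5, -4)
  hex 4: (0, 4, -4)
  hex 5: (1, 3, -4)
  hex 6: (2, 3, -5)
  hex 7: (3, 3, -6)
  hex 8: (4, 3, -7)
  hex 9: (5, 3, -8)
  hex 10: (6, 3, -9)
  hex 11: (6, 4, -10)
  hex 12: (6, 5, -11)
  hex 13: (6, 6, -12)
  hex 14: (6, 7, -13)
  hex 15: (6, 8, -14)
  hex 16: (5, 9, -14)
  hex 17: (4, 10, -14)
  hex 18: (3, 11, -14)
  hex 19: (2, 12, -14)
  hex 20: (1, 13, -14)
  hex 21: (0, 13, -13)
  hex 22: (-1, 13, -12)
  hex 23: (-2, 13, -11)
  hex 24: (-3, 13, -10)
  hex 25: (-4, 13, -9)
  hex 26: (-4, 12, -8)
  hex 27: (-4, 11, -7)
  hex 28: (-4, 10, -6)
  hex 29: (-4, 9, -5)
Sorted: 30 hexes.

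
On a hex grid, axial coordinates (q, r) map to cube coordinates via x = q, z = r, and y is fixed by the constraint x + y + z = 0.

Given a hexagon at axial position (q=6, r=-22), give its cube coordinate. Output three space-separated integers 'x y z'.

x = q = 6
z = r = -22
y = -x - z = -(6) - (-22) = 16

Answer: 6 16 -22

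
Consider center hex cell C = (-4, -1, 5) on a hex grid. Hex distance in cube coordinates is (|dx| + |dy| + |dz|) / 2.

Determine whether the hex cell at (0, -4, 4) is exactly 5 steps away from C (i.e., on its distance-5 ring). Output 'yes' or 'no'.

Answer: no

Derivation:
|px - cx| = |0 - (-4)| = 4
|py - cy| = |-4 - (-1)| = 3
|pz - cz| = |4 - 5| = 1
distance = (4+3+1)/2 = 8/2 = 4
radius = 5; distance != radius -> no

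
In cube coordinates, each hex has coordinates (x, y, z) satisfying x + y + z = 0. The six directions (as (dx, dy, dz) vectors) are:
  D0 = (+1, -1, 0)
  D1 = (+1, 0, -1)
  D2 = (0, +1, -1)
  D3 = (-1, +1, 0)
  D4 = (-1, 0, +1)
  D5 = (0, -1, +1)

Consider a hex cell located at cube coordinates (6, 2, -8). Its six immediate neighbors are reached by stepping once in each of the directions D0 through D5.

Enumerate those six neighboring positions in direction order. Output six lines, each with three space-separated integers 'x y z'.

Center: (6, 2, -8). Add each direction:
  D0: (6, 2, -8) + (1, -1, 0) = (7, 1, -8)
  D1: (6, 2, -8) + (1, 0, -1) = (7, 2, -9)
  D2: (6, 2, -8) + (0, 1, -1) = (6, 3, -9)
  D3: (6, 2, -8) + (-1, 1, 0) = (5, 3, -8)
  D4: (6, 2, -8) + (-1, 0, 1) = (5, 2, -7)
  D5: (6, 2, -8) + (0, -1, 1) = (6, 1, -7)

Answer: 7 1 -8
7 2 -9
6 3 -9
5 3 -8
5 2 -7
6 1 -7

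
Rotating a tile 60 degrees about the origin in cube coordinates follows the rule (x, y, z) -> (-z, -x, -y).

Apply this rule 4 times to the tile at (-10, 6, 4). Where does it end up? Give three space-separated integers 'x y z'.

Answer: 4 -10 6

Derivation:
Start: (-10, 6, 4)
Step 1: (-10, 6, 4) -> (-(4), -(-10), -(6)) = (-4, 10, -6)
Step 2: (-4, 10, -6) -> (-(-6), -(-4), -(10)) = (6, 4, -10)
Step 3: (6, 4, -10) -> (-(-10), -(6), -(4)) = (10, -6, -4)
Step 4: (10, -6, -4) -> (-(-4), -(10), -(-6)) = (4, -10, 6)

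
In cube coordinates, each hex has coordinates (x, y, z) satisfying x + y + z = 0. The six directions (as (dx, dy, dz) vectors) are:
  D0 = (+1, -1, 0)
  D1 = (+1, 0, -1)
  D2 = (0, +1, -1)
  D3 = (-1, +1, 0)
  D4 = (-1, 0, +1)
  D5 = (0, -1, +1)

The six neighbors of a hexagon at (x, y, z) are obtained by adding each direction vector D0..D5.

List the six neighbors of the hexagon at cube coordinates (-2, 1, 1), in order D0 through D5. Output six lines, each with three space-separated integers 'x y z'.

Center: (-2, 1, 1). Add each direction:
  D0: (-2, 1, 1) + (1, -1, 0) = (-1, 0, 1)
  D1: (-2, 1, 1) + (1, 0, -1) = (-1, 1, 0)
  D2: (-2, 1, 1) + (0, 1, -1) = (-2, 2, 0)
  D3: (-2, 1, 1) + (-1, 1, 0) = (-3, 2, 1)
  D4: (-2, 1, 1) + (-1, 0, 1) = (-3, 1, 2)
  D5: (-2, 1, 1) + (0, -1, 1) = (-2, 0, 2)

Answer: -1 0 1
-1 1 0
-2 2 0
-3 2 1
-3 1 2
-2 0 2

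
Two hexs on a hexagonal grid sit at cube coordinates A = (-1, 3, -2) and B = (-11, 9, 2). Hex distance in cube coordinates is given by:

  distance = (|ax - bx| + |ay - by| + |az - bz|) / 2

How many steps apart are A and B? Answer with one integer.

Answer: 10

Derivation:
|ax - bx| = |-1 - (-11)| = 10
|ay - by| = |3 - 9| = 6
|az - bz| = |-2 - 2| = 4
distance = (10 + 6 + 4) / 2 = 20 / 2 = 10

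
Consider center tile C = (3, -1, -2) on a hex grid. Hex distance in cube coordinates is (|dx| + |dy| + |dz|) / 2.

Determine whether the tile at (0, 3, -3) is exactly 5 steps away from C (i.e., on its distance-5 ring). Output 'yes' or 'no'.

|px - cx| = |0 - 3| = 3
|py - cy| = |3 - (-1)| = 4
|pz - cz| = |-3 - (-2)| = 1
distance = (3+4+1)/2 = 8/2 = 4
radius = 5; distance != radius -> no

Answer: no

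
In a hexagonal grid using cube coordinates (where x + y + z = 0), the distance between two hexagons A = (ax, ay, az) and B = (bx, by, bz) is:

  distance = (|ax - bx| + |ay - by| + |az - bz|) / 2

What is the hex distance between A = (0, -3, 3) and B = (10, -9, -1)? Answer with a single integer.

|ax - bx| = |0 - 10| = 10
|ay - by| = |-3 - (-9)| = 6
|az - bz| = |3 - (-1)| = 4
distance = (10 + 6 + 4) / 2 = 20 / 2 = 10

Answer: 10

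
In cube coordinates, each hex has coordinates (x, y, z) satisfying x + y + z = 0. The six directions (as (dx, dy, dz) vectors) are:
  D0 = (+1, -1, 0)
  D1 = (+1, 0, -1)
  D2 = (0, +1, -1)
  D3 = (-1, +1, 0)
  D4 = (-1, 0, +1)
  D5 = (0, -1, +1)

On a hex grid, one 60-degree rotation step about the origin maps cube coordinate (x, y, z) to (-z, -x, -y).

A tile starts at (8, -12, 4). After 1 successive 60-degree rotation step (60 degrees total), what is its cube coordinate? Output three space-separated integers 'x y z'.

Start: (8, -12, 4)
Step 1: (8, -12, 4) -> (-(4), -(8), -(-12)) = (-4, -8, 12)

Answer: -4 -8 12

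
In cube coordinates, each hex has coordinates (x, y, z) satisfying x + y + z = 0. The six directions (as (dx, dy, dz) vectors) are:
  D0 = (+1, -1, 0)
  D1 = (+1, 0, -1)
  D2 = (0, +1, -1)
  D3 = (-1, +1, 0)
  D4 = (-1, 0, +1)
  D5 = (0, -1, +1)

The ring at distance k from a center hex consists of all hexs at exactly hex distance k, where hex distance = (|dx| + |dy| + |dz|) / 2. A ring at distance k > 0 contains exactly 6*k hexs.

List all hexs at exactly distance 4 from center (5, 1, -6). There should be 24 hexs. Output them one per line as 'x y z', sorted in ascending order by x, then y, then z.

Answer: 1 1 -2
1 2 -3
1 3 -4
1 4 -5
1 5 -6
2 0 -2
2 5 -7
3 -1 -2
3 5 -8
4 -2 -2
4 5 -9
5 -3 -2
5 5 -10
6 -3 -3
6 4 -10
7 -3 -4
7 3 -10
8 -3 -5
8 2 -10
9 -3 -6
9 -2 -7
9 -1 -8
9 0 -9
9 1 -10

Derivation:
Walk ring at distance 4 from (5, 1, -6):
Start at center + D4*4 = (1, 1, -2)
  hex 0: (1, 1, -2)
  hex 1: (2, 0, -2)
  hex 2: (3, -1, -2)
  hex 3: (4, -2, -2)
  hex 4: (5, -3, -2)
  hex 5: (6, -3, -3)
  hex 6: (7, -3, -4)
  hex 7: (8, -3, -5)
  hex 8: (9, -3, -6)
  hex 9: (9, -2, -7)
  hex 10: (9, -1, -8)
  hex 11: (9, 0, -9)
  hex 12: (9, 1, -10)
  hex 13: (8, 2, -10)
  hex 14: (7, 3, -10)
  hex 15: (6, 4, -10)
  hex 16: (5, 5, -10)
  hex 17: (4, 5, -9)
  hex 18: (3, 5, -8)
  hex 19: (2, 5, -7)
  hex 20: (1, 5, -6)
  hex 21: (1, 4, -5)
  hex 22: (1, 3, -4)
  hex 23: (1, 2, -3)
Sorted: 24 hexes.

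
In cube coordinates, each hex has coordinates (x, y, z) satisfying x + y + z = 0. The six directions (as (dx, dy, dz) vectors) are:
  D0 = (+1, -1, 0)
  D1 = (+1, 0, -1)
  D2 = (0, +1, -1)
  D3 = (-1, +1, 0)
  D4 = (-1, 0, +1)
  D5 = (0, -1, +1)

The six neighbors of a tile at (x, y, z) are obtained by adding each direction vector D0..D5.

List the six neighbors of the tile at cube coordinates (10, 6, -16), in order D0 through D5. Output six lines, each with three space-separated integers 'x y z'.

Center: (10, 6, -16). Add each direction:
  D0: (10, 6, -16) + (1, -1, 0) = (11, 5, -16)
  D1: (10, 6, -16) + (1, 0, -1) = (11, 6, -17)
  D2: (10, 6, -16) + (0, 1, -1) = (10, 7, -17)
  D3: (10, 6, -16) + (-1, 1, 0) = (9, 7, -16)
  D4: (10, 6, -16) + (-1, 0, 1) = (9, 6, -15)
  D5: (10, 6, -16) + (0, -1, 1) = (10, 5, -15)

Answer: 11 5 -16
11 6 -17
10 7 -17
9 7 -16
9 6 -15
10 5 -15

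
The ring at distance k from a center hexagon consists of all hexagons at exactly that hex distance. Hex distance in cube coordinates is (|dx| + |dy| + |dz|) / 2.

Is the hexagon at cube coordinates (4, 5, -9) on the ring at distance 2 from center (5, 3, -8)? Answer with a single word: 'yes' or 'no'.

|px - cx| = |4 - 5| = 1
|py - cy| = |5 - 3| = 2
|pz - cz| = |-9 - (-8)| = 1
distance = (1+2+1)/2 = 4/2 = 2
radius = 2; distance == radius -> yes

Answer: yes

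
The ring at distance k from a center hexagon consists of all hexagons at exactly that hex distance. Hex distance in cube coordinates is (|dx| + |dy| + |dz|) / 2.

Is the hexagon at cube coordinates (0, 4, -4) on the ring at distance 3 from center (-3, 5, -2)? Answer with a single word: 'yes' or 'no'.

Answer: yes

Derivation:
|px - cx| = |0 - (-3)| = 3
|py - cy| = |4 - 5| = 1
|pz - cz| = |-4 - (-2)| = 2
distance = (3+1+2)/2 = 6/2 = 3
radius = 3; distance == radius -> yes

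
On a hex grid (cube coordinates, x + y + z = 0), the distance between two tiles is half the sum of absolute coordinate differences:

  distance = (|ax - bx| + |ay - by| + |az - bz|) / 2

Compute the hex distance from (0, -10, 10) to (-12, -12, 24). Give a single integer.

Answer: 14

Derivation:
|ax - bx| = |0 - (-12)| = 12
|ay - by| = |-10 - (-12)| = 2
|az - bz| = |10 - 24| = 14
distance = (12 + 2 + 14) / 2 = 28 / 2 = 14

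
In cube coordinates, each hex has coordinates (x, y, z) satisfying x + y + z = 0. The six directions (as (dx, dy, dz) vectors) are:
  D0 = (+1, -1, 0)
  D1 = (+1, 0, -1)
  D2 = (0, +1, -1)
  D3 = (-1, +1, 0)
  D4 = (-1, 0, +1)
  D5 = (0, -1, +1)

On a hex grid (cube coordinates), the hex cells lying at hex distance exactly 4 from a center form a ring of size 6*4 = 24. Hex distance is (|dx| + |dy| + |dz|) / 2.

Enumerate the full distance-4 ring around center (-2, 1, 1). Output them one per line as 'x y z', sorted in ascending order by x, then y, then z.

Walk ring at distance 4 from (-2, 1, 1):
Start at center + D4*4 = (-6, 1, 5)
  hex 0: (-6, 1, 5)
  hex 1: (-5, 0, 5)
  hex 2: (-4, -1, 5)
  hex 3: (-3, -2, 5)
  hex 4: (-2, -3, 5)
  hex 5: (-1, -3, 4)
  hex 6: (0, -3, 3)
  hex 7: (1, -3, 2)
  hex 8: (2, -3, 1)
  hex 9: (2, -2, 0)
  hex 10: (2, -1, -1)
  hex 11: (2, 0, -2)
  hex 12: (2, 1, -3)
  hex 13: (1, 2, -3)
  hex 14: (0, 3, -3)
  hex 15: (-1, 4, -3)
  hex 16: (-2, 5, -3)
  hex 17: (-3, 5, -2)
  hex 18: (-4, 5, -1)
  hex 19: (-5, 5, 0)
  hex 20: (-6, 5, 1)
  hex 21: (-6, 4, 2)
  hex 22: (-6, 3, 3)
  hex 23: (-6, 2, 4)
Sorted: 24 hexes.

Answer: -6 1 5
-6 2 4
-6 3 3
-6 4 2
-6 5 1
-5 0 5
-5 5 0
-4 -1 5
-4 5 -1
-3 -2 5
-3 5 -2
-2 -3 5
-2 5 -3
-1 -3 4
-1 4 -3
0 -3 3
0 3 -3
1 -3 2
1 2 -3
2 -3 1
2 -2 0
2 -1 -1
2 0 -2
2 1 -3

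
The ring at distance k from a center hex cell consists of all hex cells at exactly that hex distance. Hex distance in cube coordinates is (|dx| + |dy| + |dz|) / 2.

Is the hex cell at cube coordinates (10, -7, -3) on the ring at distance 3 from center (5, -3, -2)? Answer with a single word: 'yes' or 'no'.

|px - cx| = |10 - 5| = 5
|py - cy| = |-7 - (-3)| = 4
|pz - cz| = |-3 - (-2)| = 1
distance = (5+4+1)/2 = 10/2 = 5
radius = 3; distance != radius -> no

Answer: no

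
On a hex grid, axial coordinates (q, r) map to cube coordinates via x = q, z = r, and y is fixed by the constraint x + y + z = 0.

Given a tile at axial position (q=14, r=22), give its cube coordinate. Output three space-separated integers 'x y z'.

x = q = 14
z = r = 22
y = -x - z = -(14) - (22) = -36

Answer: 14 -36 22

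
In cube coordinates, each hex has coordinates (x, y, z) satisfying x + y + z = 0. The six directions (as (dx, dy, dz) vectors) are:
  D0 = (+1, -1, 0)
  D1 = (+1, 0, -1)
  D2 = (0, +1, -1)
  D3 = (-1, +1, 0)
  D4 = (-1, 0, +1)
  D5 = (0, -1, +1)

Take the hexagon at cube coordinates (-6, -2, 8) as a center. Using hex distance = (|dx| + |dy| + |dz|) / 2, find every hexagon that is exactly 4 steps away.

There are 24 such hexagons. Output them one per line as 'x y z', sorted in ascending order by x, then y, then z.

Answer: -10 -2 12
-10 -1 11
-10 0 10
-10 1 9
-10 2 8
-9 -3 12
-9 2 7
-8 -4 12
-8 2 6
-7 -5 12
-7 2 5
-6 -6 12
-6 2 4
-5 -6 11
-5 1 4
-4 -6 10
-4 0 4
-3 -6 9
-3 -1 4
-2 -6 8
-2 -5 7
-2 -4 6
-2 -3 5
-2 -2 4

Derivation:
Walk ring at distance 4 from (-6, -2, 8):
Start at center + D4*4 = (-10, -2, 12)
  hex 0: (-10, -2, 12)
  hex 1: (-9, -3, 12)
  hex 2: (-8, -4, 12)
  hex 3: (-7, -5, 12)
  hex 4: (-6, -6, 12)
  hex 5: (-5, -6, 11)
  hex 6: (-4, -6, 10)
  hex 7: (-3, -6, 9)
  hex 8: (-2, -6, 8)
  hex 9: (-2, -5, 7)
  hex 10: (-2, -4, 6)
  hex 11: (-2, -3, 5)
  hex 12: (-2, -2, 4)
  hex 13: (-3, -1, 4)
  hex 14: (-4, 0, 4)
  hex 15: (-5, 1, 4)
  hex 16: (-6, 2, 4)
  hex 17: (-7, 2, 5)
  hex 18: (-8, 2, 6)
  hex 19: (-9, 2, 7)
  hex 20: (-10, 2, 8)
  hex 21: (-10, 1, 9)
  hex 22: (-10, 0, 10)
  hex 23: (-10, -1, 11)
Sorted: 24 hexes.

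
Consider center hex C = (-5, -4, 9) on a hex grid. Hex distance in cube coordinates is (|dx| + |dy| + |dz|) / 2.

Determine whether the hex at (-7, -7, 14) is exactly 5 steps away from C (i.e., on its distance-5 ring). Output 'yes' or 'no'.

Answer: yes

Derivation:
|px - cx| = |-7 - (-5)| = 2
|py - cy| = |-7 - (-4)| = 3
|pz - cz| = |14 - 9| = 5
distance = (2+3+5)/2 = 10/2 = 5
radius = 5; distance == radius -> yes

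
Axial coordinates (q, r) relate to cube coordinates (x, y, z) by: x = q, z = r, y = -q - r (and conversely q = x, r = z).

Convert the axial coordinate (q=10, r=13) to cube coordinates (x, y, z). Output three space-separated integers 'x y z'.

x = q = 10
z = r = 13
y = -x - z = -(10) - (13) = -23

Answer: 10 -23 13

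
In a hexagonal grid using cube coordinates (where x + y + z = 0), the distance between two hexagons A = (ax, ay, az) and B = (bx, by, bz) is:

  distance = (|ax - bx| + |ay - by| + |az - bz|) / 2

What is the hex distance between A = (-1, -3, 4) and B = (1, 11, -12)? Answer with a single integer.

|ax - bx| = |-1 - 1| = 2
|ay - by| = |-3 - 11| = 14
|az - bz| = |4 - (-12)| = 16
distance = (2 + 14 + 16) / 2 = 32 / 2 = 16

Answer: 16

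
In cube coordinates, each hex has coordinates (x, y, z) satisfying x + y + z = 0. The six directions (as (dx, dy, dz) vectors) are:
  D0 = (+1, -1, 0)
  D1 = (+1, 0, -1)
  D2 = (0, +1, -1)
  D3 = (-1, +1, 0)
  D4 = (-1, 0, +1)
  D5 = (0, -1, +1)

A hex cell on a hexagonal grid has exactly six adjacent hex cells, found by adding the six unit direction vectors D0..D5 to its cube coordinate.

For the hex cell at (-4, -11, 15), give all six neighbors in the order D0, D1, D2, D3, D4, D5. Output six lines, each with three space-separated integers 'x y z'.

Center: (-4, -11, 15). Add each direction:
  D0: (-4, -11, 15) + (1, -1, 0) = (-3, -12, 15)
  D1: (-4, -11, 15) + (1, 0, -1) = (-3, -11, 14)
  D2: (-4, -11, 15) + (0, 1, -1) = (-4, -10, 14)
  D3: (-4, -11, 15) + (-1, 1, 0) = (-5, -10, 15)
  D4: (-4, -11, 15) + (-1, 0, 1) = (-5, -11, 16)
  D5: (-4, -11, 15) + (0, -1, 1) = (-4, -12, 16)

Answer: -3 -12 15
-3 -11 14
-4 -10 14
-5 -10 15
-5 -11 16
-4 -12 16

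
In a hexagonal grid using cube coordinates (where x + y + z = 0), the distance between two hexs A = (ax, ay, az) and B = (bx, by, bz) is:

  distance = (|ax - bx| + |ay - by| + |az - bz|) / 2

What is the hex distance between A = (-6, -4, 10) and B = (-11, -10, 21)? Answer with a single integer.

Answer: 11

Derivation:
|ax - bx| = |-6 - (-11)| = 5
|ay - by| = |-4 - (-10)| = 6
|az - bz| = |10 - 21| = 11
distance = (5 + 6 + 11) / 2 = 22 / 2 = 11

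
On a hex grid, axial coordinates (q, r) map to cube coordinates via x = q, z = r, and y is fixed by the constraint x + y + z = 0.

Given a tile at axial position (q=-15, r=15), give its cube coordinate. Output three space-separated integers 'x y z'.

x = q = -15
z = r = 15
y = -x - z = -(-15) - (15) = 0

Answer: -15 0 15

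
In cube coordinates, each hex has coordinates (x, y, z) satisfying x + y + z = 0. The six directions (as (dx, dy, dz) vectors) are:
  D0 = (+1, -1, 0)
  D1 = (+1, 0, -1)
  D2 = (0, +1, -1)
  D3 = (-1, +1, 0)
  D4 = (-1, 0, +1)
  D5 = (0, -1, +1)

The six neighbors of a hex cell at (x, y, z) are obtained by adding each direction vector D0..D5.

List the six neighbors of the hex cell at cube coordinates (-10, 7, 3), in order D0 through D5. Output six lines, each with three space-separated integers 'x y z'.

Center: (-10, 7, 3). Add each direction:
  D0: (-10, 7, 3) + (1, -1, 0) = (-9, 6, 3)
  D1: (-10, 7, 3) + (1, 0, -1) = (-9, 7, 2)
  D2: (-10, 7, 3) + (0, 1, -1) = (-10, 8, 2)
  D3: (-10, 7, 3) + (-1, 1, 0) = (-11, 8, 3)
  D4: (-10, 7, 3) + (-1, 0, 1) = (-11, 7, 4)
  D5: (-10, 7, 3) + (0, -1, 1) = (-10, 6, 4)

Answer: -9 6 3
-9 7 2
-10 8 2
-11 8 3
-11 7 4
-10 6 4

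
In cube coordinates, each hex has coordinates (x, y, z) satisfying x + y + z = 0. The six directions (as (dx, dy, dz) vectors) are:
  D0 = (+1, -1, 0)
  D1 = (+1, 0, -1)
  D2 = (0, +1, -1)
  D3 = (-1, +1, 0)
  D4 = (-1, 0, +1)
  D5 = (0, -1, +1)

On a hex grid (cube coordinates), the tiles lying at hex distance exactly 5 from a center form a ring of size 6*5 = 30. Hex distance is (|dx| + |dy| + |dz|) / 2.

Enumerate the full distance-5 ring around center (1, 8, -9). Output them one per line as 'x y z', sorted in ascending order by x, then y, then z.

Answer: -4 8 -4
-4 9 -5
-4 10 -6
-4 11 -7
-4 12 -8
-4 13 -9
-3 7 -4
-3 13 -10
-2 6 -4
-2 13 -11
-1 5 -4
-1 13 -12
0 4 -4
0 13 -13
1 3 -4
1 13 -14
2 3 -5
2 12 -14
3 3 -6
3 11 -14
4 3 -7
4 10 -14
5 3 -8
5 9 -14
6 3 -9
6 4 -10
6 5 -11
6 6 -12
6 7 -13
6 8 -14

Derivation:
Walk ring at distance 5 from (1, 8, -9):
Start at center + D4*5 = (-4, 8, -4)
  hex 0: (-4, 8, -4)
  hex 1: (-3, 7, -4)
  hex 2: (-2, 6, -4)
  hex 3: (-1, 5, -4)
  hex 4: (0, 4, -4)
  hex 5: (1, 3, -4)
  hex 6: (2, 3, -5)
  hex 7: (3, 3, -6)
  hex 8: (4, 3, -7)
  hex 9: (5, 3, -8)
  hex 10: (6, 3, -9)
  hex 11: (6, 4, -10)
  hex 12: (6, 5, -11)
  hex 13: (6, 6, -12)
  hex 14: (6, 7, -13)
  hex 15: (6, 8, -14)
  hex 16: (5, 9, -14)
  hex 17: (4, 10, -14)
  hex 18: (3, 11, -14)
  hex 19: (2, 12, -14)
  hex 20: (1, 13, -14)
  hex 21: (0, 13, -13)
  hex 22: (-1, 13, -12)
  hex 23: (-2, 13, -11)
  hex 24: (-3, 13, -10)
  hex 25: (-4, 13, -9)
  hex 26: (-4, 12, -8)
  hex 27: (-4, 11, -7)
  hex 28: (-4, 10, -6)
  hex 29: (-4, 9, -5)
Sorted: 30 hexes.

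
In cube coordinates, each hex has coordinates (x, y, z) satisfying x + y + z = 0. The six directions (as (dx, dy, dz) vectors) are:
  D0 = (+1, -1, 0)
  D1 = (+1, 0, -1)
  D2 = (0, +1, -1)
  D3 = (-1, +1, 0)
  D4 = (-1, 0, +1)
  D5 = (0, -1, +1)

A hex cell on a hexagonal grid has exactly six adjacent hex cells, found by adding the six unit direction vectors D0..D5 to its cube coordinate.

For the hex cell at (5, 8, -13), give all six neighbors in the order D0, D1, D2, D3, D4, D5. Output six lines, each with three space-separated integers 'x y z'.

Answer: 6 7 -13
6 8 -14
5 9 -14
4 9 -13
4 8 -12
5 7 -12

Derivation:
Center: (5, 8, -13). Add each direction:
  D0: (5, 8, -13) + (1, -1, 0) = (6, 7, -13)
  D1: (5, 8, -13) + (1, 0, -1) = (6, 8, -14)
  D2: (5, 8, -13) + (0, 1, -1) = (5, 9, -14)
  D3: (5, 8, -13) + (-1, 1, 0) = (4, 9, -13)
  D4: (5, 8, -13) + (-1, 0, 1) = (4, 8, -12)
  D5: (5, 8, -13) + (0, -1, 1) = (5, 7, -12)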